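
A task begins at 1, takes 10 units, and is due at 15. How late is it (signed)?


Completion = 1 + 10 = 11
Lateness = C - d = 11 - 15
= -4


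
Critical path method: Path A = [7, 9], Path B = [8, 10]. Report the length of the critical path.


Path A: 7 + 9 = 16
Path B: 8 + 10 = 18
Critical path = longest = max(16, 18)
= 18 (Path B)


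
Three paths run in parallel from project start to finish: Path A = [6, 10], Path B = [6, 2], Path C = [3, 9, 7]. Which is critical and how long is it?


Path A: 6 + 10 = 16
Path B: 6 + 2 = 8
Path C: 3 + 9 + 7 = 19
Critical path = longest = max(16, 8, 19)
= 19 (Path C)


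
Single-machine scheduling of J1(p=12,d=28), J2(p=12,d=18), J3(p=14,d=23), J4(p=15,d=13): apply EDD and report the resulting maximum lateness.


EDD order: J4 → J2 → J3 → J1
Completion and lateness:
  J4: C=15, d=13, L=15-13=2
  J2: C=27, d=18, L=27-18=9
  J3: C=41, d=23, L=41-23=18
  J1: C=53, d=28, L=53-28=25
Lmax = max(2, 9, 18, 25)
= 25


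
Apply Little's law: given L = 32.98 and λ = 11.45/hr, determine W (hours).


Little's law: L = λW → W = L / λ
= 32.98 / 11.45
= 2.88 hours


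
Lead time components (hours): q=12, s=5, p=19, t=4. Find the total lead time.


Lead time = queue + setup + processing + transit
= 12 + 5 + 19 + 4
= 40 hours


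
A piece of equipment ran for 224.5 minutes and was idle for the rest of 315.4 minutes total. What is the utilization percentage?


Utilization = busy / total × 100
= 224.5 / 315.4 × 100
= 71.2%


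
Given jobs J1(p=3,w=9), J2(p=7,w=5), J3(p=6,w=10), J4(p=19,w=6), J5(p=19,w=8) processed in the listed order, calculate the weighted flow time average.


Completion times:
  J1: C=3, w×C=9×3=27
  J2: C=10, w×C=5×10=50
  J3: C=16, w×C=10×16=160
  J4: C=35, w×C=6×35=210
  J5: C=54, w×C=8×54=432
Sum w×C = 879
Sum w = 38
Weighted avg = 879/38
= 23.13


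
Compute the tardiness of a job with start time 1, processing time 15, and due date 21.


Completion = start + processing = 1 + 15 = 16
Tardiness = max(0, C - d) = max(0, 16 - 21)
= max(0, -5)
= 0


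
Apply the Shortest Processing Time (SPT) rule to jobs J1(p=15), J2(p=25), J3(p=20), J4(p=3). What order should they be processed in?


SPT: sort by shortest processing time
  J4: p=3
  J1: p=15
  J3: p=20
  J2: p=25
Order: J4 → J1 → J3 → J2


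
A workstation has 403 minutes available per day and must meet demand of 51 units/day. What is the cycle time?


Cycle time = available time / demand
= 403 / 51
= 7.90 min/unit


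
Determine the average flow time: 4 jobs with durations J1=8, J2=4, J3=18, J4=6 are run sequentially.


Completion times:
  J1: completes at 8
  J2: completes at 12
  J3: completes at 30
  J4: completes at 36
Sum = 86
Average = 86/4
= 21.50


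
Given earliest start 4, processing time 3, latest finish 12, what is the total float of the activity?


EF = ES + duration = 4 + 3 = 7
LS = LF - duration = 12 - 3 = 9
Total Float = LF - EF = 12 - 7
(or LS - ES = 9 - 4)
= 5


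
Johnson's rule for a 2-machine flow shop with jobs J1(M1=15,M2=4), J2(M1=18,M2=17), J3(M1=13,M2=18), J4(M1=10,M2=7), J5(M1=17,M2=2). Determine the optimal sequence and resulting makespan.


Johnson's rule:
Group 1 (M1≤M2, sort by M1): ['J3']
Group 2 (M1>M2, sort desc M2): ['J2', 'J4', 'J1', 'J5']
Sequence: J3 → J2 → J4 → J1 → J5
Makespan calculation:
  J3: M1 done=13, M2 done=31
  J2: M1 done=31, M2 done=48
  J4: M1 done=41, M2 done=55
  J1: M1 done=56, M2 done=60
  J5: M1 done=73, M2 done=75
= Sequence: J3 → J2 → J4 → J1 → J5, Makespan: 75


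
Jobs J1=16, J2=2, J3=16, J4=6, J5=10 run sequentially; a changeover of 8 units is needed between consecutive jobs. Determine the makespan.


Makespan = Σ processing + (n-1) × setup
= (16 + 2 + 16 + 6 + 10) + (5-1)×8
= 50 + 32
= 82 time units


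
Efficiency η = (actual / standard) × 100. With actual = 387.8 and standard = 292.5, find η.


Efficiency = (actual / standard) × 100
= (387.8 / 292.5) × 100
= 132.6%


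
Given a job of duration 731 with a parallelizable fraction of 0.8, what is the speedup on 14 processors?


Amdahl's law: T_p = T × ((1-p) + p/N)
= 731 × ((1-0.8) + 0.8/14)
= 731 × (0.20 + 0.0571)
= 731 × 0.2571
= 187.97
Speedup = 731/187.97
= 3.89×


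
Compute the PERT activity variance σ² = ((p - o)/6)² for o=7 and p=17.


σ² = ((p - o) / 6)² = (p - o)² / 36
= (17 - 7)² / 36
= 10² / 36
= 100 / 36
= 2.7778


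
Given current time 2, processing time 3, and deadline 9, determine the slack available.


Slack = due - current_time - processing
= 9 - 2 - 3
= 4


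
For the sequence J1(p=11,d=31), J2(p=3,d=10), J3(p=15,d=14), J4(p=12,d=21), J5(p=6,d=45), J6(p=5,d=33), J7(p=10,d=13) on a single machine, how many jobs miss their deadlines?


Completion vs due date:
  J1: C=11, d=31 → on time
  J2: C=14, d=10 → TARDY
  J3: C=29, d=14 → TARDY
  J4: C=41, d=21 → TARDY
  J5: C=47, d=45 → TARDY
  J6: C=52, d=33 → TARDY
  J7: C=62, d=13 → TARDY
Tardy jobs: J2, J3, J4, J5, J6, J7
Count = 6


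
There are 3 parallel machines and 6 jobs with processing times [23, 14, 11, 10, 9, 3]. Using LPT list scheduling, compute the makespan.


Jobs (LPT sorted): [23, 14, 11, 10, 9, 3]
Machines: 3
  J=23 → Machine 1 (load: 0+23=23)
  J=14 → Machine 2 (load: 0+14=14)
  J=11 → Machine 3 (load: 0+11=11)
  J=10 → Machine 3 (load: 11+10=21)
  J=9 → Machine 2 (load: 14+9=23)
  J=3 → Machine 3 (load: 21+3=24)
Machine loads: [23, 23, 24]
Makespan = max = 24 time units


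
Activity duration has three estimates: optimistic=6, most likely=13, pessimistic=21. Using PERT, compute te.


te = (o + 4m + p) / 6
= (6 + 4×13 + 21) / 6
= (6 + 52 + 21) / 6
= 79 / 6
= 13.17


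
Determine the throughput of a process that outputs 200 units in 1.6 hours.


Throughput = units / time
= 200 / 1.6
= 125.0 units/hour


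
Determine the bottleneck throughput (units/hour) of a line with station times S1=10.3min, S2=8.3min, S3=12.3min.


Bottleneck = longest station time
Station times: [10.3, 8.3, 12.3]
Max = 12.3 min
Rate = 60 / 12.3
= 4.88 units/hour (bottleneck: 12.3min)


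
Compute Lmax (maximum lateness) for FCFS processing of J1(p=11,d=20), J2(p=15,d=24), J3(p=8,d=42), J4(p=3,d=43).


Lateness per job (L = C - d):
  J1: C=11, d=20, L=-9
  J2: C=26, d=24, L=2
  J3: C=34, d=42, L=-8
  J4: C=37, d=43, L=-6
Lmax = max(-9, 2, -8, -6)
= 2


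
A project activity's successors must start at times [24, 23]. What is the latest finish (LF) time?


LF = min of all successor start times
Successors start at: [24, 23]
LF = min(24, 23)
= 23


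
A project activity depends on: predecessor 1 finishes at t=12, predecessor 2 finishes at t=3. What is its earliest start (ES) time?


ES = max of all predecessor completion times
Predecessors: [12, 3]
ES = max(12, 3)
= 12


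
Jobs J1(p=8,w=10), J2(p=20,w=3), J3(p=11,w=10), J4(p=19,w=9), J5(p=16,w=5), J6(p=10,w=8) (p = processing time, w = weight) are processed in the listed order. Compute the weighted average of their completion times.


Completion times:
  J1: C=8, w×C=10×8=80
  J2: C=28, w×C=3×28=84
  J3: C=39, w×C=10×39=390
  J4: C=58, w×C=9×58=522
  J5: C=74, w×C=5×74=370
  J6: C=84, w×C=8×84=672
Sum w×C = 2118
Sum w = 45
Weighted avg = 2118/45
= 47.07


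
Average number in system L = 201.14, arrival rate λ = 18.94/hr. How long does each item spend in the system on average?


Little's law: L = λW → W = L / λ
= 201.14 / 18.94
= 10.62 hours


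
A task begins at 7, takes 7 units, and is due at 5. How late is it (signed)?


Completion = 7 + 7 = 14
Lateness = C - d = 14 - 5
= 9


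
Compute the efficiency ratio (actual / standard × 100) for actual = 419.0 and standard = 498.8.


Efficiency = (actual / standard) × 100
= (419.0 / 498.8) × 100
= 84.0%


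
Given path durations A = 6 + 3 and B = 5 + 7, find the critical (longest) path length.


Path A: 6 + 3 = 9
Path B: 5 + 7 = 12
Critical path = longest = max(9, 12)
= 12 (Path B)


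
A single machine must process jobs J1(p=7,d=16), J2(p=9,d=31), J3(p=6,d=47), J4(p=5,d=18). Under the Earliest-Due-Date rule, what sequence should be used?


EDD: sort by earliest due date
  J1: d=16, p=7
  J4: d=18, p=5
  J2: d=31, p=9
  J3: d=47, p=6
Order: J1 → J4 → J2 → J3


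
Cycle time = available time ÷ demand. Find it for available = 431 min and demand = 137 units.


Cycle time = available time / demand
= 431 / 137
= 3.15 min/unit


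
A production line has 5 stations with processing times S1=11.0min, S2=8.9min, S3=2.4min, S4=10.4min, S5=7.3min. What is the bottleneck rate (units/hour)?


Bottleneck = longest station time
Station times: [11.0, 8.9, 2.4, 10.4, 7.3]
Max = 11.0 min
Rate = 60 / 11.0
= 5.45 units/hour (bottleneck: 11.0min)


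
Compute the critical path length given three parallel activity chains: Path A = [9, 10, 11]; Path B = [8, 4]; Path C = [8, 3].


Path A: 9 + 10 + 11 = 30
Path B: 8 + 4 = 12
Path C: 8 + 3 = 11
Critical path = longest = max(30, 12, 11)
= 30 (Path A)


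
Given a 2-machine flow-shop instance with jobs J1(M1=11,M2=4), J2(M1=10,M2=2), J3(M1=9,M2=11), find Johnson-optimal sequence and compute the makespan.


Johnson's rule:
Group 1 (M1≤M2, sort by M1): ['J3']
Group 2 (M1>M2, sort desc M2): ['J1', 'J2']
Sequence: J3 → J1 → J2
Makespan calculation:
  J3: M1 done=9, M2 done=20
  J1: M1 done=20, M2 done=24
  J2: M1 done=30, M2 done=32
= Sequence: J3 → J1 → J2, Makespan: 32


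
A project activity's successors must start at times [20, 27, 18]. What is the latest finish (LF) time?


LF = min of all successor start times
Successors start at: [20, 27, 18]
LF = min(20, 27, 18)
= 18


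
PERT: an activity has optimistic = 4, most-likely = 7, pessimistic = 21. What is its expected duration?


te = (o + 4m + p) / 6
= (4 + 4×7 + 21) / 6
= (4 + 28 + 21) / 6
= 53 / 6
= 8.83


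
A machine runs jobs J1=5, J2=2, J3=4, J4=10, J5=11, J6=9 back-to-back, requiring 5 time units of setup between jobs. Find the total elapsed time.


Makespan = Σ processing + (n-1) × setup
= (5 + 2 + 4 + 10 + 11 + 9) + (6-1)×5
= 41 + 25
= 66 time units


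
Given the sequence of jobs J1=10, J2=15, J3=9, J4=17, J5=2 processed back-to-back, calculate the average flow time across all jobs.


Completion times:
  J1: completes at 10
  J2: completes at 25
  J3: completes at 34
  J4: completes at 51
  J5: completes at 53
Sum = 173
Average = 173/5
= 34.60


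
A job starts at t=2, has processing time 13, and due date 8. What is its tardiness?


Completion = start + processing = 2 + 13 = 15
Tardiness = max(0, C - d) = max(0, 15 - 8)
= max(0, 7)
= 7


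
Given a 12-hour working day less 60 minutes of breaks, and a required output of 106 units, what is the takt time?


Available = 12×60 - 60 = 660 min
Takt time = 660 / 106
= 6.23 min/unit


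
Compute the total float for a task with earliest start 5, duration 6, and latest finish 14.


EF = ES + duration = 5 + 6 = 11
LS = LF - duration = 14 - 6 = 8
Total Float = LF - EF = 14 - 11
(or LS - ES = 8 - 5)
= 3


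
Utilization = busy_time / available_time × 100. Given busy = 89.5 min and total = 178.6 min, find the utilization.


Utilization = busy / total × 100
= 89.5 / 178.6 × 100
= 50.1%


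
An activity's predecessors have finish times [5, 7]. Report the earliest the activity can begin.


ES = max of all predecessor completion times
Predecessors: [5, 7]
ES = max(5, 7)
= 7


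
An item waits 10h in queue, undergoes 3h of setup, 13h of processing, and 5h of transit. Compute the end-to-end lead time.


Lead time = queue + setup + processing + transit
= 10 + 3 + 13 + 5
= 31 hours


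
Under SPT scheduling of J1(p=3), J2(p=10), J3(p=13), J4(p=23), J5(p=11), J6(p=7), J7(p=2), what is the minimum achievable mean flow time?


SPT order: J7 → J1 → J6 → J2 → J5 → J3 → J4
Completion times:
  J7: C=2
  J1: C=5
  J6: C=12
  J2: C=22
  J5: C=33
  J3: C=46
  J4: C=69
Sum = 189, n = 7
Mean flow = 189/7
= 27.00


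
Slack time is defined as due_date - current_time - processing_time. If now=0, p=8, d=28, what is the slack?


Slack = due - current_time - processing
= 28 - 0 - 8
= 20


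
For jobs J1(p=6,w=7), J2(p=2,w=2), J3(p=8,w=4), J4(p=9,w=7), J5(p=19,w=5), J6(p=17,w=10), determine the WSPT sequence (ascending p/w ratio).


WSPT (Smith's rule): sort by p/w ascending
  J1: p/w = 6/7 = 0.857
  J2: p/w = 2/2 = 1.000
  J4: p/w = 9/7 = 1.286
  J6: p/w = 17/10 = 1.700
  J3: p/w = 8/4 = 2.000
  J5: p/w = 19/5 = 3.800
Order: J1 → J2 → J4 → J6 → J3 → J5


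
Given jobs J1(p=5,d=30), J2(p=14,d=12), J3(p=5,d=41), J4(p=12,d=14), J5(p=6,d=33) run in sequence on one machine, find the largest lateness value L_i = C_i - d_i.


Lateness per job (L = C - d):
  J1: C=5, d=30, L=-25
  J2: C=19, d=12, L=7
  J3: C=24, d=41, L=-17
  J4: C=36, d=14, L=22
  J5: C=42, d=33, L=9
Lmax = max(-25, 7, -17, 22, 9)
= 22


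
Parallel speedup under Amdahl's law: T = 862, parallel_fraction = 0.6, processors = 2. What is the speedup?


Amdahl's law: T_p = T × ((1-p) + p/N)
= 862 × ((1-0.6) + 0.6/2)
= 862 × (0.40 + 0.3000)
= 862 × 0.7000
= 603.40
Speedup = 862/603.40
= 1.43×


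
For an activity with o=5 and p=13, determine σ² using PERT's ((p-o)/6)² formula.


σ² = ((p - o) / 6)² = (p - o)² / 36
= (13 - 5)² / 36
= 8² / 36
= 64 / 36
= 1.7778


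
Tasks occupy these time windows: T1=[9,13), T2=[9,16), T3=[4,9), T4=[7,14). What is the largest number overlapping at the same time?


Check each time point for overlaps:
  t=9: 3 tasks active (T1, T2, T4)
Max concurrent = 3


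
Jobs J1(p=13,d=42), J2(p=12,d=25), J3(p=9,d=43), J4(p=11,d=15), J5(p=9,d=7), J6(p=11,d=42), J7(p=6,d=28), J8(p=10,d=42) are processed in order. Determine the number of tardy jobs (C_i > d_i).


Completion vs due date:
  J1: C=13, d=42 → on time
  J2: C=25, d=25 → on time
  J3: C=34, d=43 → on time
  J4: C=45, d=15 → TARDY
  J5: C=54, d=7 → TARDY
  J6: C=65, d=42 → TARDY
  J7: C=71, d=28 → TARDY
  J8: C=81, d=42 → TARDY
Tardy jobs: J4, J5, J6, J7, J8
Count = 5


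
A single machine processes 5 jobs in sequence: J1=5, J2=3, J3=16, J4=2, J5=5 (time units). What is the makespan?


Sequential makespan: sum all processing times
= 5 + 3 + 16 + 2 + 5
= 31 time units


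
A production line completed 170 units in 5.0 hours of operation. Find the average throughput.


Throughput = units / time
= 170 / 5.0
= 34.0 units/hour


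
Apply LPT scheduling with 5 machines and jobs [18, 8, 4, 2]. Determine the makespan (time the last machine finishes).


Jobs (LPT sorted): [18, 8, 4, 2]
Machines: 5
  J=18 → Machine 1 (load: 0+18=18)
  J=8 → Machine 2 (load: 0+8=8)
  J=4 → Machine 3 (load: 0+4=4)
  J=2 → Machine 4 (load: 0+2=2)
Machine loads: [18, 8, 4, 2, 0]
Makespan = max = 18 time units


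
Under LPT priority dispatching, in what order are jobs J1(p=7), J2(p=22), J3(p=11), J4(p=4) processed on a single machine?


LPT: sort by longest processing time first
  J2: p=22
  J3: p=11
  J1: p=7
  J4: p=4
Order: J2 → J3 → J1 → J4


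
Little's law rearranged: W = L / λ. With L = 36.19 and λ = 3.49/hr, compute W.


Little's law: L = λW → W = L / λ
= 36.19 / 3.49
= 10.37 hours


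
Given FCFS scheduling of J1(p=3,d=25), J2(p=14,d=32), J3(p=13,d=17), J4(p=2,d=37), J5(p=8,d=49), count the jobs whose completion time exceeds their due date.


Completion vs due date:
  J1: C=3, d=25 → on time
  J2: C=17, d=32 → on time
  J3: C=30, d=17 → TARDY
  J4: C=32, d=37 → on time
  J5: C=40, d=49 → on time
Tardy jobs: J3
Count = 1


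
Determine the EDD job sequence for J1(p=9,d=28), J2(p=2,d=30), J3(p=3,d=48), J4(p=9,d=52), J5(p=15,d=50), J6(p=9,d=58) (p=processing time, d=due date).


EDD: sort by earliest due date
  J1: d=28, p=9
  J2: d=30, p=2
  J3: d=48, p=3
  J5: d=50, p=15
  J4: d=52, p=9
  J6: d=58, p=9
Order: J1 → J2 → J3 → J5 → J4 → J6


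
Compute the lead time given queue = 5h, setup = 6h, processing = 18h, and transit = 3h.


Lead time = queue + setup + processing + transit
= 5 + 6 + 18 + 3
= 32 hours


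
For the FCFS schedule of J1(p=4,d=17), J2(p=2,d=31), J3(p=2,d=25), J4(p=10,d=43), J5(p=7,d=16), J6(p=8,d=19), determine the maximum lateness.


Lateness per job (L = C - d):
  J1: C=4, d=17, L=-13
  J2: C=6, d=31, L=-25
  J3: C=8, d=25, L=-17
  J4: C=18, d=43, L=-25
  J5: C=25, d=16, L=9
  J6: C=33, d=19, L=14
Lmax = max(-13, -25, -17, -25, 9, 14)
= 14


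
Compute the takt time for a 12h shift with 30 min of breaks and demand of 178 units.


Available = 12×60 - 30 = 690 min
Takt time = 690 / 178
= 3.88 min/unit


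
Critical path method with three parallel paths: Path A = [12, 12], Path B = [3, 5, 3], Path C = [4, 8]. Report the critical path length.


Path A: 12 + 12 = 24
Path B: 3 + 5 + 3 = 11
Path C: 4 + 8 = 12
Critical path = longest = max(24, 11, 12)
= 24 (Path A)


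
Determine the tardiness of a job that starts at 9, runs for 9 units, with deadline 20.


Completion = start + processing = 9 + 9 = 18
Tardiness = max(0, C - d) = max(0, 18 - 20)
= max(0, -2)
= 0


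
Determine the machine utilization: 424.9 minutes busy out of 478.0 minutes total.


Utilization = busy / total × 100
= 424.9 / 478.0 × 100
= 88.9%


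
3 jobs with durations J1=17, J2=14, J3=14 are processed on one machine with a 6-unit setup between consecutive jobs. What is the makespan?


Makespan = Σ processing + (n-1) × setup
= (17 + 14 + 14) + (3-1)×6
= 45 + 12
= 57 time units


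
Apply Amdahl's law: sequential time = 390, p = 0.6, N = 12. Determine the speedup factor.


Amdahl's law: T_p = T × ((1-p) + p/N)
= 390 × ((1-0.6) + 0.6/12)
= 390 × (0.40 + 0.0500)
= 390 × 0.4500
= 175.50
Speedup = 390/175.50
= 2.22×


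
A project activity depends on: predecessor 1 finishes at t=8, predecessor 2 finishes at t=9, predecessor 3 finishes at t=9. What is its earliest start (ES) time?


ES = max of all predecessor completion times
Predecessors: [8, 9, 9]
ES = max(8, 9, 9)
= 9


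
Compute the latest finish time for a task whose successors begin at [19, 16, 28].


LF = min of all successor start times
Successors start at: [19, 16, 28]
LF = min(19, 16, 28)
= 16


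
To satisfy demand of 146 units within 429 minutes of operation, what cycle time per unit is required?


Cycle time = available time / demand
= 429 / 146
= 2.94 min/unit


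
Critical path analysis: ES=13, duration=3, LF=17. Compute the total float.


EF = ES + duration = 13 + 3 = 16
LS = LF - duration = 17 - 3 = 14
Total Float = LF - EF = 17 - 16
(or LS - ES = 14 - 13)
= 1


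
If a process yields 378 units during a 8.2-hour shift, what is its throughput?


Throughput = units / time
= 378 / 8.2
= 46.1 units/hour


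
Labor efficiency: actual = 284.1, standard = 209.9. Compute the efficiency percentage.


Efficiency = (actual / standard) × 100
= (284.1 / 209.9) × 100
= 135.4%


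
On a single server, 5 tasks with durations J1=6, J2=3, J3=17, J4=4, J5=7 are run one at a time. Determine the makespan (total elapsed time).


Sequential makespan: sum all processing times
= 6 + 3 + 17 + 4 + 7
= 37 time units


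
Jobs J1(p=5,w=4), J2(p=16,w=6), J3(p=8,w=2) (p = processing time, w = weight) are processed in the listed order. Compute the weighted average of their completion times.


Completion times:
  J1: C=5, w×C=4×5=20
  J2: C=21, w×C=6×21=126
  J3: C=29, w×C=2×29=58
Sum w×C = 204
Sum w = 12
Weighted avg = 204/12
= 17.00


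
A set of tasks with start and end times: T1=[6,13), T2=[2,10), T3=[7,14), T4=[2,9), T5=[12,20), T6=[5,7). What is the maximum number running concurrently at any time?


Check each time point for overlaps:
  t=6: 4 tasks active (T1, T2, T4, T6)
Max concurrent = 4


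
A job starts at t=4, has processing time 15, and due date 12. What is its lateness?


Completion = 4 + 15 = 19
Lateness = C - d = 19 - 12
= 7


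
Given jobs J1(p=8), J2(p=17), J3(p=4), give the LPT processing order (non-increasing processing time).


LPT: sort by longest processing time first
  J2: p=17
  J1: p=8
  J3: p=4
Order: J2 → J1 → J3


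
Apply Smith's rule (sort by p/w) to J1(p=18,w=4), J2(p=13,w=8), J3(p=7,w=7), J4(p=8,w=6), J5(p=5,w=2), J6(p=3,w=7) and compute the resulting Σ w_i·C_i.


WSPT order (by p/w): J6 → J3 → J4 → J2 → J5 → J1
  J6: C=3, w·C=7×3=21
  J3: C=10, w·C=7×10=70
  J4: C=18, w·C=6×18=108
  J2: C=31, w·C=8×31=248
  J5: C=36, w·C=2×36=72
  J1: C=54, w·C=4×54=216
Σ w·C = 735
= 735


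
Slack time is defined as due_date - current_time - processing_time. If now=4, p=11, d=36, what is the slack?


Slack = due - current_time - processing
= 36 - 4 - 11
= 21


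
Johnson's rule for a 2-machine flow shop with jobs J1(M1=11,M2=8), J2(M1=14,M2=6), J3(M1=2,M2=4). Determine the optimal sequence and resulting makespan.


Johnson's rule:
Group 1 (M1≤M2, sort by M1): ['J3']
Group 2 (M1>M2, sort desc M2): ['J1', 'J2']
Sequence: J3 → J1 → J2
Makespan calculation:
  J3: M1 done=2, M2 done=6
  J1: M1 done=13, M2 done=21
  J2: M1 done=27, M2 done=33
= Sequence: J3 → J1 → J2, Makespan: 33


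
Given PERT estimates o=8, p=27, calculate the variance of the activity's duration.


σ² = ((p - o) / 6)² = (p - o)² / 36
= (27 - 8)² / 36
= 19² / 36
= 361 / 36
= 10.0278


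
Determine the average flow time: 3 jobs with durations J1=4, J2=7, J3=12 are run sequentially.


Completion times:
  J1: completes at 4
  J2: completes at 11
  J3: completes at 23
Sum = 38
Average = 38/3
= 12.67


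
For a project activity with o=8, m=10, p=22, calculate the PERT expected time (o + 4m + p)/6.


te = (o + 4m + p) / 6
= (8 + 4×10 + 22) / 6
= (8 + 40 + 22) / 6
= 70 / 6
= 11.67


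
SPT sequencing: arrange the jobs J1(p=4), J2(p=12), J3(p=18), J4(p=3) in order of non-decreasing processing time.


SPT: sort by shortest processing time
  J4: p=3
  J1: p=4
  J2: p=12
  J3: p=18
Order: J4 → J1 → J2 → J3


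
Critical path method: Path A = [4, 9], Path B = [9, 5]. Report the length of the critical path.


Path A: 4 + 9 = 13
Path B: 9 + 5 = 14
Critical path = longest = max(13, 14)
= 14 (Path B)


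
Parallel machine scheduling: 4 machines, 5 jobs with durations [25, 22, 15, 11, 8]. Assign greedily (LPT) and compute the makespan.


Jobs (LPT sorted): [25, 22, 15, 11, 8]
Machines: 4
  J=25 → Machine 1 (load: 0+25=25)
  J=22 → Machine 2 (load: 0+22=22)
  J=15 → Machine 3 (load: 0+15=15)
  J=11 → Machine 4 (load: 0+11=11)
  J=8 → Machine 4 (load: 11+8=19)
Machine loads: [25, 22, 15, 19]
Makespan = max = 25 time units


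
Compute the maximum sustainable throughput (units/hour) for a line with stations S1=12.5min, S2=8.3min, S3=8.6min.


Bottleneck = longest station time
Station times: [12.5, 8.3, 8.6]
Max = 12.5 min
Rate = 60 / 12.5
= 4.80 units/hour (bottleneck: 12.5min)


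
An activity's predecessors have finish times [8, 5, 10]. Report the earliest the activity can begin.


ES = max of all predecessor completion times
Predecessors: [8, 5, 10]
ES = max(8, 5, 10)
= 10


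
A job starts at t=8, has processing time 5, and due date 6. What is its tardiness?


Completion = start + processing = 8 + 5 = 13
Tardiness = max(0, C - d) = max(0, 13 - 6)
= max(0, 7)
= 7


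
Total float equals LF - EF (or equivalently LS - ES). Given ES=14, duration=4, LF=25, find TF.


EF = ES + duration = 14 + 4 = 18
LS = LF - duration = 25 - 4 = 21
Total Float = LF - EF = 25 - 18
(or LS - ES = 21 - 14)
= 7


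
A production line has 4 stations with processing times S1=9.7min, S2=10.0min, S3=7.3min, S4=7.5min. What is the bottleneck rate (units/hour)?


Bottleneck = longest station time
Station times: [9.7, 10.0, 7.3, 7.5]
Max = 10.0 min
Rate = 60 / 10.0
= 6.00 units/hour (bottleneck: 10.0min)


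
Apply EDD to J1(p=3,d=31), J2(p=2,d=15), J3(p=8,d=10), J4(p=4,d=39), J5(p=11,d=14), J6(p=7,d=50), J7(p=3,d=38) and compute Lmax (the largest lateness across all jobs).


EDD order: J3 → J5 → J2 → J1 → J7 → J4 → J6
Completion and lateness:
  J3: C=8, d=10, L=8-10=-2
  J5: C=19, d=14, L=19-14=5
  J2: C=21, d=15, L=21-15=6
  J1: C=24, d=31, L=24-31=-7
  J7: C=27, d=38, L=27-38=-11
  J4: C=31, d=39, L=31-39=-8
  J6: C=38, d=50, L=38-50=-12
Lmax = max(-2, 5, 6, -7, -11, -8, -12)
= 6


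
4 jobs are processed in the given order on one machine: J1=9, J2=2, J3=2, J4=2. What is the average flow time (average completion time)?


Completion times:
  J1: completes at 9
  J2: completes at 11
  J3: completes at 13
  J4: completes at 15
Sum = 48
Average = 48/4
= 12.00


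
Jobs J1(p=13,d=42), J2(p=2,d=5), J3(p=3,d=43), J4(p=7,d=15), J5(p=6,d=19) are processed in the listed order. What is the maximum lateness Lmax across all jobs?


Lateness per job (L = C - d):
  J1: C=13, d=42, L=-29
  J2: C=15, d=5, L=10
  J3: C=18, d=43, L=-25
  J4: C=25, d=15, L=10
  J5: C=31, d=19, L=12
Lmax = max(-29, 10, -25, 10, 12)
= 12


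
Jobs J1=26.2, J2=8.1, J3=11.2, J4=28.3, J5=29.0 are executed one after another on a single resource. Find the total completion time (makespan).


Sequential makespan: sum all processing times
= 26.2 + 8.1 + 11.2 + 28.3 + 29.0
= 102.8 time units


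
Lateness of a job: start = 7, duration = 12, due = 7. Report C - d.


Completion = 7 + 12 = 19
Lateness = C - d = 19 - 7
= 12


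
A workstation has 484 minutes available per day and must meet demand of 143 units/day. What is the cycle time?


Cycle time = available time / demand
= 484 / 143
= 3.38 min/unit


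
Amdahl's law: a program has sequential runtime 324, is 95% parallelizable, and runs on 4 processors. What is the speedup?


Amdahl's law: T_p = T × ((1-p) + p/N)
= 324 × ((1-0.95) + 0.95/4)
= 324 × (0.05 + 0.2375)
= 324 × 0.2875
= 93.15
Speedup = 324/93.15
= 3.48×


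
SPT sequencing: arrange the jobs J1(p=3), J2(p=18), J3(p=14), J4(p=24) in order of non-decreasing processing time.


SPT: sort by shortest processing time
  J1: p=3
  J3: p=14
  J2: p=18
  J4: p=24
Order: J1 → J3 → J2 → J4


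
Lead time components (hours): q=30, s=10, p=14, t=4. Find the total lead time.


Lead time = queue + setup + processing + transit
= 30 + 10 + 14 + 4
= 58 hours


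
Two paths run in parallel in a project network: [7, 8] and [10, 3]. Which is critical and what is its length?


Path A: 7 + 8 = 15
Path B: 10 + 3 = 13
Critical path = longest = max(15, 13)
= 15 (Path A)


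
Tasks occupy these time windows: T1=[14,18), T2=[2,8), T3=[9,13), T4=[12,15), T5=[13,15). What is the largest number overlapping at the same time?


Check each time point for overlaps:
  t=14: 3 tasks active (T1, T4, T5)
Max concurrent = 3


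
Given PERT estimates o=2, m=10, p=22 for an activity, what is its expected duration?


te = (o + 4m + p) / 6
= (2 + 4×10 + 22) / 6
= (2 + 40 + 22) / 6
= 64 / 6
= 10.67


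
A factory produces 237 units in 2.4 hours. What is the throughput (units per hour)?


Throughput = units / time
= 237 / 2.4
= 98.8 units/hour


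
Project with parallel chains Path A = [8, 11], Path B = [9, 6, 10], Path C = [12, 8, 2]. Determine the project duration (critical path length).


Path A: 8 + 11 = 19
Path B: 9 + 6 + 10 = 25
Path C: 12 + 8 + 2 = 22
Critical path = longest = max(19, 25, 22)
= 25 (Path B)


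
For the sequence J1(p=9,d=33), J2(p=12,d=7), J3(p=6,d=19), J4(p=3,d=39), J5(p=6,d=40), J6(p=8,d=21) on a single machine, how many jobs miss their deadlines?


Completion vs due date:
  J1: C=9, d=33 → on time
  J2: C=21, d=7 → TARDY
  J3: C=27, d=19 → TARDY
  J4: C=30, d=39 → on time
  J5: C=36, d=40 → on time
  J6: C=44, d=21 → TARDY
Tardy jobs: J2, J3, J6
Count = 3


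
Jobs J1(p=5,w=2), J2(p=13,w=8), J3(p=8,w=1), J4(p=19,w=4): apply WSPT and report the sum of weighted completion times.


WSPT order (by p/w): J2 → J1 → J4 → J3
  J2: C=13, w·C=8×13=104
  J1: C=18, w·C=2×18=36
  J4: C=37, w·C=4×37=148
  J3: C=45, w·C=1×45=45
Σ w·C = 333
= 333


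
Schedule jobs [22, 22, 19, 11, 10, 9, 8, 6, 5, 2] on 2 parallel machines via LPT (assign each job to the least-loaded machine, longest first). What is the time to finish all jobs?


Jobs (LPT sorted): [22, 22, 19, 11, 10, 9, 8, 6, 5, 2]
Machines: 2
  J=22 → Machine 1 (load: 0+22=22)
  J=22 → Machine 2 (load: 0+22=22)
  J=19 → Machine 1 (load: 22+19=41)
  J=11 → Machine 2 (load: 22+11=33)
  J=10 → Machine 2 (load: 33+10=43)
  J=9 → Machine 1 (load: 41+9=50)
  J=8 → Machine 2 (load: 43+8=51)
  J=6 → Machine 1 (load: 50+6=56)
  J=5 → Machine 2 (load: 51+5=56)
  J=2 → Machine 1 (load: 56+2=58)
Machine loads: [58, 56]
Makespan = max = 58 time units


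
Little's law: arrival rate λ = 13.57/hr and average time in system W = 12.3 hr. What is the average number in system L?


Little's law: L = λ × W
= 13.57 × 12.3
= 166.91


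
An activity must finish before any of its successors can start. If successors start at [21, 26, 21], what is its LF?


LF = min of all successor start times
Successors start at: [21, 26, 21]
LF = min(21, 26, 21)
= 21


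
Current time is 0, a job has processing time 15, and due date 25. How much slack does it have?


Slack = due - current_time - processing
= 25 - 0 - 15
= 10


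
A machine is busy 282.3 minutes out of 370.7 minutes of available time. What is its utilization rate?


Utilization = busy / total × 100
= 282.3 / 370.7 × 100
= 76.2%


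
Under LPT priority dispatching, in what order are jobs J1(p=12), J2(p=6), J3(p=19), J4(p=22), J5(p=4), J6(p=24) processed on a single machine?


LPT: sort by longest processing time first
  J6: p=24
  J4: p=22
  J3: p=19
  J1: p=12
  J2: p=6
  J5: p=4
Order: J6 → J4 → J3 → J1 → J2 → J5


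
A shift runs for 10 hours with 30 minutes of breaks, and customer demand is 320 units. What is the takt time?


Available = 10×60 - 30 = 570 min
Takt time = 570 / 320
= 1.78 min/unit


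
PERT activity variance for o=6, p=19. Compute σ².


σ² = ((p - o) / 6)² = (p - o)² / 36
= (19 - 6)² / 36
= 13² / 36
= 169 / 36
= 4.6944


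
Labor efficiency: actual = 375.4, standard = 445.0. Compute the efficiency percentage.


Efficiency = (actual / standard) × 100
= (375.4 / 445.0) × 100
= 84.4%


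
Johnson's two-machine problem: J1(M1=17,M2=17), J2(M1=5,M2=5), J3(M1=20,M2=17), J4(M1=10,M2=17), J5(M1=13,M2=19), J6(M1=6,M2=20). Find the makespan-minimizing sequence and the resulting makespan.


Johnson's rule:
Group 1 (M1≤M2, sort by M1): ['J2', 'J6', 'J4', 'J5', 'J1']
Group 2 (M1>M2, sort desc M2): ['J3']
Sequence: J2 → J6 → J4 → J5 → J1 → J3
Makespan calculation:
  J2: M1 done=5, M2 done=10
  J6: M1 done=11, M2 done=31
  J4: M1 done=21, M2 done=48
  J5: M1 done=34, M2 done=67
  J1: M1 done=51, M2 done=84
  J3: M1 done=71, M2 done=101
= Sequence: J2 → J6 → J4 → J5 → J1 → J3, Makespan: 101


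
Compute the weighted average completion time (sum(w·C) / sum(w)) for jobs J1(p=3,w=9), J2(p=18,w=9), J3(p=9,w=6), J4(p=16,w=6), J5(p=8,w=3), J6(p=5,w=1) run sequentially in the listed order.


Completion times:
  J1: C=3, w×C=9×3=27
  J2: C=21, w×C=9×21=189
  J3: C=30, w×C=6×30=180
  J4: C=46, w×C=6×46=276
  J5: C=54, w×C=3×54=162
  J6: C=59, w×C=1×59=59
Sum w×C = 893
Sum w = 34
Weighted avg = 893/34
= 26.26


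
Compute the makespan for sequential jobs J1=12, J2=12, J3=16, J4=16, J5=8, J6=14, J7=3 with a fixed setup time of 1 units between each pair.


Makespan = Σ processing + (n-1) × setup
= (12 + 12 + 16 + 16 + 8 + 14 + 3) + (7-1)×1
= 81 + 6
= 87 time units


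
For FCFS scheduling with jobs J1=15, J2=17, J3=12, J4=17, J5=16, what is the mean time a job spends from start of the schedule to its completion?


Completion times:
  J1: completes at 15
  J2: completes at 32
  J3: completes at 44
  J4: completes at 61
  J5: completes at 77
Sum = 229
Average = 229/5
= 45.80


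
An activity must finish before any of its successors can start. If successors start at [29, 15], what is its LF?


LF = min of all successor start times
Successors start at: [29, 15]
LF = min(29, 15)
= 15


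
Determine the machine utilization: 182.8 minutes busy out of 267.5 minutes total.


Utilization = busy / total × 100
= 182.8 / 267.5 × 100
= 68.3%


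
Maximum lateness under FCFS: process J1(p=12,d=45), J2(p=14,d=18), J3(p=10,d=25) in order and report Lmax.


Lateness per job (L = C - d):
  J1: C=12, d=45, L=-33
  J2: C=26, d=18, L=8
  J3: C=36, d=25, L=11
Lmax = max(-33, 8, 11)
= 11


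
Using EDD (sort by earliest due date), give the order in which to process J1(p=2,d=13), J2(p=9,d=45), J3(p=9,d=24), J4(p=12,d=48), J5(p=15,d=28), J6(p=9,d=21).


EDD: sort by earliest due date
  J1: d=13, p=2
  J6: d=21, p=9
  J3: d=24, p=9
  J5: d=28, p=15
  J2: d=45, p=9
  J4: d=48, p=12
Order: J1 → J6 → J3 → J5 → J2 → J4


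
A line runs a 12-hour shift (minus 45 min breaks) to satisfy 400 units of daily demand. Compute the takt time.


Available = 12×60 - 45 = 675 min
Takt time = 675 / 400
= 1.69 min/unit


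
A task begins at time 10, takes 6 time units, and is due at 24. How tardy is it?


Completion = start + processing = 10 + 6 = 16
Tardiness = max(0, C - d) = max(0, 16 - 24)
= max(0, -8)
= 0


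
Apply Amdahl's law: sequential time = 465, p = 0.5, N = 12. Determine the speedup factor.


Amdahl's law: T_p = T × ((1-p) + p/N)
= 465 × ((1-0.5) + 0.5/12)
= 465 × (0.50 + 0.0417)
= 465 × 0.5417
= 251.87
Speedup = 465/251.87
= 1.85×


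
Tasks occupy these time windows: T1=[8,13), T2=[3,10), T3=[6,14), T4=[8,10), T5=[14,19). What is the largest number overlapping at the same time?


Check each time point for overlaps:
  t=8: 4 tasks active (T1, T2, T3, T4)
Max concurrent = 4


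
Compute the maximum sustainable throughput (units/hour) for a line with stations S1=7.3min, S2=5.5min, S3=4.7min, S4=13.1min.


Bottleneck = longest station time
Station times: [7.3, 5.5, 4.7, 13.1]
Max = 13.1 min
Rate = 60 / 13.1
= 4.58 units/hour (bottleneck: 13.1min)


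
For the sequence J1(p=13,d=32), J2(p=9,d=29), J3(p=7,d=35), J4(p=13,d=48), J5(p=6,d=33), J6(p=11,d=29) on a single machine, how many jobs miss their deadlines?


Completion vs due date:
  J1: C=13, d=32 → on time
  J2: C=22, d=29 → on time
  J3: C=29, d=35 → on time
  J4: C=42, d=48 → on time
  J5: C=48, d=33 → TARDY
  J6: C=59, d=29 → TARDY
Tardy jobs: J5, J6
Count = 2


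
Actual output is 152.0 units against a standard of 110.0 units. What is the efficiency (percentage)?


Efficiency = (actual / standard) × 100
= (152.0 / 110.0) × 100
= 138.2%


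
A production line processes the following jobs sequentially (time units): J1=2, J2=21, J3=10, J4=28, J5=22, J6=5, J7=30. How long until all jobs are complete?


Sequential makespan: sum all processing times
= 2 + 21 + 10 + 28 + 22 + 5 + 30
= 118 time units


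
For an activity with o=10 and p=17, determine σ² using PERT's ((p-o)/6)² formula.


σ² = ((p - o) / 6)² = (p - o)² / 36
= (17 - 10)² / 36
= 7² / 36
= 49 / 36
= 1.3611


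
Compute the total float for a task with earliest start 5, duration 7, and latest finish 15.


EF = ES + duration = 5 + 7 = 12
LS = LF - duration = 15 - 7 = 8
Total Float = LF - EF = 15 - 12
(or LS - ES = 8 - 5)
= 3


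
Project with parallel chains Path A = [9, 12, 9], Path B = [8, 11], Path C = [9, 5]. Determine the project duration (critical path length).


Path A: 9 + 12 + 9 = 30
Path B: 8 + 11 = 19
Path C: 9 + 5 = 14
Critical path = longest = max(30, 19, 14)
= 30 (Path A)


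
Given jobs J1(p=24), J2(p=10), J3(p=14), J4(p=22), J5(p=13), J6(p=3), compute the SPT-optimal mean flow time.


SPT order: J6 → J2 → J5 → J3 → J4 → J1
Completion times:
  J6: C=3
  J2: C=13
  J5: C=26
  J3: C=40
  J4: C=62
  J1: C=86
Sum = 230, n = 6
Mean flow = 230/6
= 38.33


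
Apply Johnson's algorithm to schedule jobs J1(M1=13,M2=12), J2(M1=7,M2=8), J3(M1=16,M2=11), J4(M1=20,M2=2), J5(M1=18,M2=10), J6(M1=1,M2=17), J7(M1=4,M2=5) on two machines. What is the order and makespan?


Johnson's rule:
Group 1 (M1≤M2, sort by M1): ['J6', 'J7', 'J2']
Group 2 (M1>M2, sort desc M2): ['J1', 'J3', 'J5', 'J4']
Sequence: J6 → J7 → J2 → J1 → J3 → J5 → J4
Makespan calculation:
  J6: M1 done=1, M2 done=18
  J7: M1 done=5, M2 done=23
  J2: M1 done=12, M2 done=31
  J1: M1 done=25, M2 done=43
  J3: M1 done=41, M2 done=54
  J5: M1 done=59, M2 done=69
  J4: M1 done=79, M2 done=81
= Sequence: J6 → J7 → J2 → J1 → J3 → J5 → J4, Makespan: 81


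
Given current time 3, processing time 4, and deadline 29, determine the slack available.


Slack = due - current_time - processing
= 29 - 3 - 4
= 22


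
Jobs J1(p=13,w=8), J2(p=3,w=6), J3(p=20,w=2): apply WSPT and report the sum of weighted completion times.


WSPT order (by p/w): J2 → J1 → J3
  J2: C=3, w·C=6×3=18
  J1: C=16, w·C=8×16=128
  J3: C=36, w·C=2×36=72
Σ w·C = 218
= 218


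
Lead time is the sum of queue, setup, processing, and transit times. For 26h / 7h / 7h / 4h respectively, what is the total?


Lead time = queue + setup + processing + transit
= 26 + 7 + 7 + 4
= 44 hours


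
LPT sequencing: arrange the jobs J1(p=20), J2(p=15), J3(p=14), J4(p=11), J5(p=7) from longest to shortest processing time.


LPT: sort by longest processing time first
  J1: p=20
  J2: p=15
  J3: p=14
  J4: p=11
  J5: p=7
Order: J1 → J2 → J3 → J4 → J5


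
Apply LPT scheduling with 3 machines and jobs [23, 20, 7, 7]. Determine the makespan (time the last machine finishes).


Jobs (LPT sorted): [23, 20, 7, 7]
Machines: 3
  J=23 → Machine 1 (load: 0+23=23)
  J=20 → Machine 2 (load: 0+20=20)
  J=7 → Machine 3 (load: 0+7=7)
  J=7 → Machine 3 (load: 7+7=14)
Machine loads: [23, 20, 14]
Makespan = max = 23 time units


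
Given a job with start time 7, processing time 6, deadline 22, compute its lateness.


Completion = 7 + 6 = 13
Lateness = C - d = 13 - 22
= -9


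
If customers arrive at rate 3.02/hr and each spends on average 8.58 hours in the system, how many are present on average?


Little's law: L = λ × W
= 3.02 × 8.58
= 25.91


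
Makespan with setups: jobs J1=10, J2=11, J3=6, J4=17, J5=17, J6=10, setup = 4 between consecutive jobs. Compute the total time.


Makespan = Σ processing + (n-1) × setup
= (10 + 11 + 6 + 17 + 17 + 10) + (6-1)×4
= 71 + 20
= 91 time units


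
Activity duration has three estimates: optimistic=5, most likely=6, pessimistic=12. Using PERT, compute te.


te = (o + 4m + p) / 6
= (5 + 4×6 + 12) / 6
= (5 + 24 + 12) / 6
= 41 / 6
= 6.83


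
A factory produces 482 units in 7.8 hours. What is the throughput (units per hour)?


Throughput = units / time
= 482 / 7.8
= 61.8 units/hour


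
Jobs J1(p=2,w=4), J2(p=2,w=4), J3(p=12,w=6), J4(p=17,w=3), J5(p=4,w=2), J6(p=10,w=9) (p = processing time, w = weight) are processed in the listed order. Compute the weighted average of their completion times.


Completion times:
  J1: C=2, w×C=4×2=8
  J2: C=4, w×C=4×4=16
  J3: C=16, w×C=6×16=96
  J4: C=33, w×C=3×33=99
  J5: C=37, w×C=2×37=74
  J6: C=47, w×C=9×47=423
Sum w×C = 716
Sum w = 28
Weighted avg = 716/28
= 25.57


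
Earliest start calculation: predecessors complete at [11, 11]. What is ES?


ES = max of all predecessor completion times
Predecessors: [11, 11]
ES = max(11, 11)
= 11


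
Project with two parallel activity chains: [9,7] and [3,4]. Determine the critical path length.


Path A: 9 + 7 = 16
Path B: 3 + 4 = 7
Critical path = longest = max(16, 7)
= 16 (Path A)


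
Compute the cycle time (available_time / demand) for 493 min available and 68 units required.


Cycle time = available time / demand
= 493 / 68
= 7.25 min/unit
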